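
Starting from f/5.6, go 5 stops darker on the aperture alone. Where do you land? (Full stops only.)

Aperture: f/5.6 → f/8 → f/11 → f/16 → f/22 → f/32 — 5 stops narrower (darker).

f/32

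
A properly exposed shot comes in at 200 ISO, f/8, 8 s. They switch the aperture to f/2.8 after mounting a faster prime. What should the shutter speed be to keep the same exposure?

1 s

Aperture: f/8 → f/5.6 → f/4 → f/2.8 — 3 stops opened up (brighter).
Need 3 stops darker from the shutter speed: 8 → 4 → 2 → 1.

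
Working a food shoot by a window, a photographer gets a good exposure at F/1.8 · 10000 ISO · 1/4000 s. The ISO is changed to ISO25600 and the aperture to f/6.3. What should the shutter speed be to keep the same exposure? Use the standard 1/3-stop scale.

1/800s

ISO: 10000 → 12800 → 16000 → 20000 → 25600 — 1 1/3 stops higher (brighter).
Aperture: f/1.8 → f/2 → f/2.2 → f/2.5 → f/2.8 → f/3.2 → f/3.5 → f/4 → f/4.5 → f/5 → f/5.6 → f/6.3 — 3 2/3 stops narrower (darker).
Net change so far: 2 1/3 stops darker. Offset with the shutter speed: 1/4000 → 1/3200 → 1/2500 → 1/2000 → 1/1600 → 1/1250 → 1/1000 → 1/800.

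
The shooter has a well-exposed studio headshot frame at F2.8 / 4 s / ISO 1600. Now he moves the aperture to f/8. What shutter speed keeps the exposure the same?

30 s

Aperture: f/2.8 → f/4 → f/5.6 → f/8 — 3 stops smaller aperture (darker).
Need 3 stops brighter from the shutter speed: 4 → 8 → 15 → 30.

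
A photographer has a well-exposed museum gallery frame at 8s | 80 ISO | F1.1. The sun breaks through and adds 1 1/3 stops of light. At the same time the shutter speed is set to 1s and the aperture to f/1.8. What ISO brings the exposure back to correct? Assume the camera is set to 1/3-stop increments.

ISO 640

Scene light: 1 1/3 stops brighter.
Shutter speed: 8 → 6 → 5 → 4 → 3.2 → 2.5 → 2 → 1.6 → 1.3 → 1 — 3 stops shorter (darker).
Aperture: f/1.1 → f/1.2 → f/1.4 → f/1.6 → f/1.8 — 1 1/3 stops smaller aperture (darker).
Net so far: 3 stops darker. ISO: 80 → 100 → 125 → 160 → 200 → 250 → 320 → 400 → 500 → 640.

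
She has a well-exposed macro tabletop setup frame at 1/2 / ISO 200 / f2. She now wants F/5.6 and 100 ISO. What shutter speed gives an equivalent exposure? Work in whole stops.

8 s

Aperture: f/2 → f/2.8 → f/4 → f/5.6 — 3 stops narrower (darker).
ISO: 200 → 100 — 1 stop dropped (darker).
Net change so far: 4 stops darker. Offset with the shutter speed: 1/2 → 1 → 2 → 4 → 8.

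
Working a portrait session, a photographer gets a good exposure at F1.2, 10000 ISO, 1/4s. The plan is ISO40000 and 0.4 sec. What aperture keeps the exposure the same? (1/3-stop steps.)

ISO: 10000 → 12800 → 16000 → 20000 → 25600 → 32000 → 40000 — 2 stops higher (brighter).
Shutter speed: 1/4 → 0.3 → 0.4 — 2/3 stop slower (brighter).
Net change so far: 2 2/3 stops brighter. Offset with the aperture: f/1.2 → f/1.4 → f/1.6 → f/1.8 → f/2 → f/2.2 → f/2.5 → f/2.8 → f/3.2.

f/3.2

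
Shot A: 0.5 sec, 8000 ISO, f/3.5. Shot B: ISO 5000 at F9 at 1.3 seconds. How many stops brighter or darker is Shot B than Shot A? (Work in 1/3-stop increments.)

Aperture: f/3.5 → f/4 → f/4.5 → f/5 → f/5.6 → f/6.3 → f/7.1 → f/8 → f/9 — 2 2/3 stops narrower (darker).
Shutter speed: 0.5 → 0.6 → 0.8 → 1 → 1.3 — 1 1/3 stops slower (brighter).
ISO: 8000 → 6400 → 5000 — 2/3 stop lower (darker).
Net: −2 2/3 +1 1/3 −2/3 = −2 stops.

2 stops darker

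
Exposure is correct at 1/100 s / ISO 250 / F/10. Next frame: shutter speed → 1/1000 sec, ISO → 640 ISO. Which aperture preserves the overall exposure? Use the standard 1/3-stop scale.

Shutter speed: 1/100 → 1/125 → 1/160 → 1/200 → 1/250 → 1/320 → 1/400 → 1/500 → 1/640 → 1/800 → 1/1000 — 3 1/3 stops shorter (darker).
ISO: 250 → 320 → 400 → 500 → 640 — 1 1/3 stops higher (brighter).
Net change so far: 2 stops darker. Offset with the aperture: f/10 → f/9 → f/8 → f/7.1 → f/6.3 → f/5.6 → f/5.

f/5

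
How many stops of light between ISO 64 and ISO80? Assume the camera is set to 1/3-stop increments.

1/3 stop

64 → 80 — count the steps: 1 third-stops = 1/3 stop.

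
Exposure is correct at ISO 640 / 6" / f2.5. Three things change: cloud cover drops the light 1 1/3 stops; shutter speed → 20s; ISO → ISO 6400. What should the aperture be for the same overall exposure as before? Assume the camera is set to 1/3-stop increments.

Scene light: 1 1/3 stops darker.
Shutter speed: 6 → 8 → 10 → 13 → 15 → 20 — 1 2/3 stops slower (brighter).
ISO: 640 → 800 → 1000 → 1250 → 1600 → 2000 → 2500 → 3200 → 4000 → 5000 → 6400 — 3 1/3 stops raised (brighter).
Net so far: 3 2/3 stops brighter. Aperture: f/2.5 → f/2.8 → f/3.2 → f/3.5 → f/4 → f/4.5 → f/5 → f/5.6 → f/6.3 → f/7.1 → f/8 → f/9.

f/9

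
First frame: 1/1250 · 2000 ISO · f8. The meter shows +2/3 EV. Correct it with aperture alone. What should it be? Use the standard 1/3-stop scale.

Overexposed by 2/3 stop → need 2/3 stop darker.
Aperture: f/8 → f/9 → f/10.

f/10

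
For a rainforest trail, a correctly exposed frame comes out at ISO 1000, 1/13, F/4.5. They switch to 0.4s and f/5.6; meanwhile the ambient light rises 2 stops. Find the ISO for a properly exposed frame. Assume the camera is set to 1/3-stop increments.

Scene light: 2 stops brighter.
Shutter speed: 1/13 → 1/10 → 1/8 → 1/6 → 1/5 → 1/4 → 0.3 → 0.4 — 2 1/3 stops slower (brighter).
Aperture: f/4.5 → f/5 → f/5.6 — 2/3 stop stopped down (darker).
Net so far: 3 2/3 stops brighter. ISO: 1000 → 800 → 640 → 500 → 400 → 320 → 250 → 200 → 160 → 125 → 100 → 80.

ISO 80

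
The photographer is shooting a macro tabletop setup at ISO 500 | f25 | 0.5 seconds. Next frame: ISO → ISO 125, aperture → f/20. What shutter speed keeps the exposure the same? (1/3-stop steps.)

ISO: 500 → 400 → 320 → 250 → 200 → 160 → 125 — 2 stops dropped (darker).
Aperture: f/25 → f/22 → f/20 — 2/3 stop larger aperture (brighter).
Net change so far: 1 1/3 stops darker. Offset with the shutter speed: 0.5 → 0.6 → 0.8 → 1 → 1.3.

1.3 s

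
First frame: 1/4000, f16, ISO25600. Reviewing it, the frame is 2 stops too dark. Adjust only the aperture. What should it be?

Underexposed by 2 stops → need 2 stops brighter.
Aperture: f/16 → f/11 → f/8.

f/8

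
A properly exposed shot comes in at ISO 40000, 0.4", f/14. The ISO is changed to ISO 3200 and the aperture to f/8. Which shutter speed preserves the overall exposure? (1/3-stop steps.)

ISO: 40000 → 32000 → 25600 → 20000 → 16000 → 12800 → 10000 → 8000 → 6400 → 5000 → 4000 → 3200 — 3 2/3 stops dropped (darker).
Aperture: f/14 → f/13 → f/11 → f/10 → f/9 → f/8 — 1 2/3 stops opened up (brighter).
Net change so far: 2 stops darker. Offset with the shutter speed: 0.4 → 0.5 → 0.6 → 0.8 → 1 → 1.3 → 1.6.

1.6 s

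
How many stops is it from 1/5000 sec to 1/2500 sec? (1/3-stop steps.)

1/5000 → 1/4000 → 1/3200 → 1/2500 — count the steps: 3 third-stops = 1 stop.

1 stop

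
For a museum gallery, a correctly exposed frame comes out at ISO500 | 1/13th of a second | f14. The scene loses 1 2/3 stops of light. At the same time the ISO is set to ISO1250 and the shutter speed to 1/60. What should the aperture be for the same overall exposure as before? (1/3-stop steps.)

Scene light: 1 2/3 stops darker.
ISO: 500 → 640 → 800 → 1000 → 1250 — 1 1/3 stops raised (brighter).
Shutter speed: 1/13 → 1/15 → 1/20 → 1/25 → 1/30 → 1/40 → 1/50 → 1/60 — 2 1/3 stops shorter (darker).
Net so far: 2 2/3 stops darker. Aperture: f/14 → f/13 → f/11 → f/10 → f/9 → f/8 → f/7.1 → f/6.3 → f/5.6.

f/5.6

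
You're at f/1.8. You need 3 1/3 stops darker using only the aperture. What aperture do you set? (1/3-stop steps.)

Aperture: f/1.8 → f/2 → f/2.2 → f/2.5 → f/2.8 → f/3.2 → f/3.5 → f/4 → f/4.5 → f/5 → f/5.6 — 3 1/3 stops stopped down (darker).

f/5.6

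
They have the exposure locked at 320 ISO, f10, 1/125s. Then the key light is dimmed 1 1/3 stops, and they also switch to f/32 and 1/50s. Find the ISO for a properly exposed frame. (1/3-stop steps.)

Scene light: 1 1/3 stops darker.
Aperture: f/10 → f/11 → f/13 → f/14 → f/16 → f/18 → f/20 → f/22 → f/25 → f/29 → f/32 — 3 1/3 stops narrower (darker).
Shutter speed: 1/125 → 1/100 → 1/80 → 1/60 → 1/50 — 1 1/3 stops longer (brighter).
Net so far: 3 1/3 stops darker. ISO: 320 → 400 → 500 → 640 → 800 → 1000 → 1250 → 1600 → 2000 → 2500 → 3200.

ISO 3200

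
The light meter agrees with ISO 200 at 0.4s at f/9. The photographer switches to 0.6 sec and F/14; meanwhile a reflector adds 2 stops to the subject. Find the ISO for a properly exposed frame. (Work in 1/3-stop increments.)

ISO 80

Scene light: 2 stops brighter.
Shutter speed: 0.4 → 0.5 → 0.6 — 2/3 stop slower (brighter).
Aperture: f/9 → f/10 → f/11 → f/13 → f/14 — 1 1/3 stops smaller aperture (darker).
Net so far: 1 1/3 stops brighter. ISO: 200 → 160 → 125 → 100 → 80.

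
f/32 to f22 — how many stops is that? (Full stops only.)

1 stop

f/32 → f/22 — count the steps: 1 stop.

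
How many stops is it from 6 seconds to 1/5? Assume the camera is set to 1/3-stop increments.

5 stops

6 → 5 → 4 → 3.2 → 2.5 → 2 → 1.6 → 1.3 → 1 → 0.8 → 0.6 → 0.5 → 0.4 → 0.3 → 1/4 → 1/5 — count the steps: 15 third-stops = 5 stops.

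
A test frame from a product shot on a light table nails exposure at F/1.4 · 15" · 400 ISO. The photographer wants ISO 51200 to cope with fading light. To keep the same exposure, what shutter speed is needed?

1/8s

ISO: 400 → 800 → 1600 → 3200 → 6400 → 12800 → 25600 → 51200 — 7 stops higher (brighter).
Need 7 stops darker from the shutter speed: 15 → 8 → 4 → 2 → 1 → 1/2 → 1/4 → 1/8.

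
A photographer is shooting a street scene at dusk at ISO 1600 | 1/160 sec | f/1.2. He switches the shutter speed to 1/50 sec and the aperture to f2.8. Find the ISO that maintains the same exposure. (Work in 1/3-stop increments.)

Shutter speed: 1/160 → 1/125 → 1/100 → 1/80 → 1/60 → 1/50 — 1 2/3 stops slower (brighter).
Aperture: f/1.2 → f/1.4 → f/1.6 → f/1.8 → f/2 → f/2.2 → f/2.5 → f/2.8 — 2 1/3 stops narrower (darker).
Net change so far: 2/3 stop darker. Offset with the ISO: 1600 → 2000 → 2500.

ISO 2500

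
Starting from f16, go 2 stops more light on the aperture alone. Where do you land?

Aperture: f/16 → f/11 → f/8 — 2 stops opened up (brighter).

f/8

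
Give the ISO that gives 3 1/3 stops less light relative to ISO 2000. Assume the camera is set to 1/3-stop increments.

ISO 200

ISO: 2000 → 1600 → 1250 → 1000 → 800 → 640 → 500 → 400 → 320 → 250 → 200 — 3 1/3 stops lower (darker).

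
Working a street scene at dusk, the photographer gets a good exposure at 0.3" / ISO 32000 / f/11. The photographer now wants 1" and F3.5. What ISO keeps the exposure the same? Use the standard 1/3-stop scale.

ISO 1000

Shutter speed: 0.3 → 0.4 → 0.5 → 0.6 → 0.8 → 1 — 1 2/3 stops slower (brighter).
Aperture: f/11 → f/10 → f/9 → f/8 → f/7.1 → f/6.3 → f/5.6 → f/5 → f/4.5 → f/4 → f/3.5 — 3 1/3 stops wider (brighter).
Net change so far: 5 stops brighter. Offset with the ISO: 32000 → 25600 → 20000 → 16000 → 12800 → 10000 → 8000 → 6400 → 5000 → 4000 → 3200 → 2500 → 2000 → 1600 → 1250 → 1000.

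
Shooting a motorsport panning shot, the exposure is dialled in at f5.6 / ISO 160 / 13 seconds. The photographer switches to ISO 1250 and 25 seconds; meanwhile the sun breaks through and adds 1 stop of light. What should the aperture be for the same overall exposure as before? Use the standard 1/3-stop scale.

f/32

Scene light: 1 stop brighter.
ISO: 160 → 200 → 250 → 320 → 400 → 500 → 640 → 800 → 1000 → 1250 — 3 stops raised (brighter).
Shutter speed: 13 → 15 → 20 → 25 — 1 stop longer (brighter).
Net so far: 5 stops brighter. Aperture: f/5.6 → f/6.3 → f/7.1 → f/8 → f/9 → f/10 → f/11 → f/13 → f/14 → f/16 → f/18 → f/20 → f/22 → f/25 → f/29 → f/32.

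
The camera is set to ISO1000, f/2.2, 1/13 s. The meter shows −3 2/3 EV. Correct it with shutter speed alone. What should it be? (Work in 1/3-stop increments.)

1 s

Underexposed by 3 2/3 stops → need 3 2/3 stops brighter.
Shutter speed: 1/13 → 1/10 → 1/8 → 1/6 → 1/5 → 1/4 → 0.3 → 0.4 → 0.5 → 0.6 → 0.8 → 1.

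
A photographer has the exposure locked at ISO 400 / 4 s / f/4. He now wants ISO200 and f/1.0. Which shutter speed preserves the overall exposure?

1/2s

ISO: 400 → 200 — 1 stop dropped (darker).
Aperture: f/4 → f/2.8 → f/2 → f/1.4 → f/1.0 — 4 stops opened up (brighter).
Net change so far: 3 stops brighter. Offset with the shutter speed: 4 → 2 → 1 → 1/2.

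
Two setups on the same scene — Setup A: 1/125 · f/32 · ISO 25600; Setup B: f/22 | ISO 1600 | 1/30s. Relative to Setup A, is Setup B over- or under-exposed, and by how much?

1 stop darker

Aperture: f/32 → f/22 — 1 stop larger aperture (brighter).
Shutter speed: 1/125 → 1/60 → 1/30 — 2 stops longer (brighter).
ISO: 25600 → 12800 → 6400 → 3200 → 1600 — 4 stops dropped (darker).
Net: +1 +2 −4 = −1 stop.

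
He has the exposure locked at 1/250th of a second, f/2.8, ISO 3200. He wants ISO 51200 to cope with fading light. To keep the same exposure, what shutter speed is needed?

1/4000s

ISO: 3200 → 6400 → 12800 → 25600 → 51200 — 4 stops raised (brighter).
Need 4 stops darker from the shutter speed: 1/250 → 1/500 → 1/1000 → 1/2000 → 1/4000.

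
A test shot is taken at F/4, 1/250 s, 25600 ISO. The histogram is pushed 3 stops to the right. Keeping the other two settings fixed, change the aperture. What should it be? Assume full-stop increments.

f/11

Overexposed by 3 stops → need 3 stops darker.
Aperture: f/4 → f/5.6 → f/8 → f/11.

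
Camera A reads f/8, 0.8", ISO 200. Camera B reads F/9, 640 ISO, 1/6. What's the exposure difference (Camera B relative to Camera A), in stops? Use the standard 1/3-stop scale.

Aperture: f/8 → f/9 — 1/3 stop smaller aperture (darker).
Shutter speed: 0.8 → 0.6 → 0.5 → 0.4 → 0.3 → 1/4 → 1/5 → 1/6 — 2 1/3 stops faster (darker).
ISO: 200 → 250 → 320 → 400 → 500 → 640 — 1 2/3 stops raised (brighter).
Net: −1/3 −2 1/3 +1 2/3 = −1 stop.

1 stop darker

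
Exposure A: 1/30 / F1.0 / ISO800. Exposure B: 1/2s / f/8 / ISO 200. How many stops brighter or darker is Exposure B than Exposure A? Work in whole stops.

4 stops darker

Aperture: f/1.0 → f/1.4 → f/2 → f/2.8 → f/4 → f/5.6 → f/8 — 6 stops smaller aperture (darker).
Shutter speed: 1/30 → 1/15 → 1/8 → 1/4 → 1/2 — 4 stops longer (brighter).
ISO: 800 → 400 → 200 — 2 stops lower (darker).
Net: −6 +4 −2 = −4 stops.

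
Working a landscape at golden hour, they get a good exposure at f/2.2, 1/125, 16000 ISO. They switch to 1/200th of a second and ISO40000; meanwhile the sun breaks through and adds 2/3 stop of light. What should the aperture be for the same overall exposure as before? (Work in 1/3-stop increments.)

f/3.5

Scene light: 2/3 stop brighter.
Shutter speed: 1/125 → 1/160 → 1/200 — 2/3 stop shorter (darker).
ISO: 16000 → 20000 → 25600 → 32000 → 40000 — 1 1/3 stops raised (brighter).
Net so far: 1 1/3 stops brighter. Aperture: f/2.2 → f/2.5 → f/2.8 → f/3.2 → f/3.5.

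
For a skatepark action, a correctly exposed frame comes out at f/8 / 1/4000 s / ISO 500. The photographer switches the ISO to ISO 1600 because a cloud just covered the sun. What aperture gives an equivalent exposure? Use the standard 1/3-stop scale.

f/14

ISO: 500 → 640 → 800 → 1000 → 1250 → 1600 — 1 2/3 stops higher (brighter).
Need 1 2/3 stops darker from the aperture: f/8 → f/9 → f/10 → f/11 → f/13 → f/14.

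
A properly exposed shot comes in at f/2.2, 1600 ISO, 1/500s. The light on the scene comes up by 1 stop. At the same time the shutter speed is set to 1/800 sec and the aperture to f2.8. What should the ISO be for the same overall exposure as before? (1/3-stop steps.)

Scene light: 1 stop brighter.
Shutter speed: 1/500 → 1/640 → 1/800 — 2/3 stop shorter (darker).
Aperture: f/2.2 → f/2.5 → f/2.8 — 2/3 stop narrower (darker).
Net so far: 1/3 stop darker. ISO: 1600 → 2000.

ISO 2000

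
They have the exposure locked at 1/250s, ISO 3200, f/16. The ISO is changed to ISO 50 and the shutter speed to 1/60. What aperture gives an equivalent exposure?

f/4

ISO: 3200 → 1600 → 800 → 400 → 200 → 100 → 50 — 6 stops dropped (darker).
Shutter speed: 1/250 → 1/125 → 1/60 — 2 stops longer (brighter).
Net change so far: 4 stops darker. Offset with the aperture: f/16 → f/11 → f/8 → f/5.6 → f/4.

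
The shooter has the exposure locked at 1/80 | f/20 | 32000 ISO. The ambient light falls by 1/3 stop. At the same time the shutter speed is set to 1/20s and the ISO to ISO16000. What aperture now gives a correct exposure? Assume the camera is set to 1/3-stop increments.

Scene light: 1/3 stop darker.
Shutter speed: 1/80 → 1/60 → 1/50 → 1/40 → 1/30 → 1/25 → 1/20 — 2 stops slower (brighter).
ISO: 32000 → 25600 → 20000 → 16000 — 1 stop lower (darker).
Net so far: 2/3 stop brighter. Aperture: f/20 → f/22 → f/25.

f/25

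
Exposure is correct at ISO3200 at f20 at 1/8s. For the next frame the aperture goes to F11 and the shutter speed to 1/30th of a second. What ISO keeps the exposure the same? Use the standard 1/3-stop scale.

ISO 4000

Aperture: f/20 → f/18 → f/16 → f/14 → f/13 → f/11 — 1 2/3 stops opened up (brighter).
Shutter speed: 1/8 → 1/10 → 1/13 → 1/15 → 1/20 → 1/25 → 1/30 — 2 stops faster (darker).
Net change so far: 1/3 stop darker. Offset with the ISO: 3200 → 4000.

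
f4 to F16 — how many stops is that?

f/4 → f/5.6 → f/8 → f/11 → f/16 — count the steps: 4 stops.

4 stops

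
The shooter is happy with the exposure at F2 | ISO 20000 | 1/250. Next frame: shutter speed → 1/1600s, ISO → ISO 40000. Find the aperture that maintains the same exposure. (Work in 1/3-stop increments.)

f/1.1

Shutter speed: 1/250 → 1/320 → 1/400 → 1/500 → 1/640 → 1/800 → 1/1000 → 1/1250 → 1/1600 — 2 2/3 stops shorter (darker).
ISO: 20000 → 25600 → 32000 → 40000 — 1 stop raised (brighter).
Net change so far: 1 2/3 stops darker. Offset with the aperture: f/2 → f/1.8 → f/1.6 → f/1.4 → f/1.2 → f/1.1.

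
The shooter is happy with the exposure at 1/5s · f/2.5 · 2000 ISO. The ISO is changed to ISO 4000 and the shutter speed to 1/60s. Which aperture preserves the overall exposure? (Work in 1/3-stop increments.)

ISO: 2000 → 2500 → 3200 → 4000 — 1 stop raised (brighter).
Shutter speed: 1/5 → 1/6 → 1/8 → 1/10 → 1/13 → 1/15 → 1/20 → 1/25 → 1/30 → 1/40 → 1/50 → 1/60 — 3 2/3 stops faster (darker).
Net change so far: 2 2/3 stops darker. Offset with the aperture: f/2.5 → f/2.2 → f/2 → f/1.8 → f/1.6 → f/1.4 → f/1.2 → f/1.1 → f/1.0.

f/1.0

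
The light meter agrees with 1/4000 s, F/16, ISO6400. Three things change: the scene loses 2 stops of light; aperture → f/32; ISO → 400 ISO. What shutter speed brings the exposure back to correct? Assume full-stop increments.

1/15s

Scene light: 2 stops darker.
Aperture: f/16 → f/22 → f/32 — 2 stops narrower (darker).
ISO: 6400 → 3200 → 1600 → 800 → 400 — 4 stops lower (darker).
Net so far: 8 stops darker. Shutter speed: 1/4000 → 1/2000 → 1/1000 → 1/500 → 1/250 → 1/125 → 1/60 → 1/30 → 1/15.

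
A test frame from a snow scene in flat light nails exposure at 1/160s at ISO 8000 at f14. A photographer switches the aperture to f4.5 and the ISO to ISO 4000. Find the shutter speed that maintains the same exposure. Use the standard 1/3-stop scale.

1/800s

Aperture: f/14 → f/13 → f/11 → f/10 → f/9 → f/8 → f/7.1 → f/6.3 → f/5.6 → f/5 → f/4.5 — 3 1/3 stops opened up (brighter).
ISO: 8000 → 6400 → 5000 → 4000 — 1 stop dropped (darker).
Net change so far: 2 1/3 stops brighter. Offset with the shutter speed: 1/160 → 1/200 → 1/250 → 1/320 → 1/400 → 1/500 → 1/640 → 1/800.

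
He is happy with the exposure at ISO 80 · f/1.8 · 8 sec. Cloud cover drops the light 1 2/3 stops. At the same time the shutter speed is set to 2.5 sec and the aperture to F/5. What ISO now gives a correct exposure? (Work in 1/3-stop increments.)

ISO 6400

Scene light: 1 2/3 stops darker.
Shutter speed: 8 → 6 → 5 → 4 → 3.2 → 2.5 — 1 2/3 stops shorter (darker).
Aperture: f/1.8 → f/2 → f/2.2 → f/2.5 → f/2.8 → f/3.2 → f/3.5 → f/4 → f/4.5 → f/5 — 3 stops smaller aperture (darker).
Net so far: 6 1/3 stops darker. ISO: 80 → 100 → 125 → 160 → 200 → 250 → 320 → 400 → 500 → 640 → 800 → 1000 → 1250 → 1600 → 2000 → 2500 → 3200 → 4000 → 5000 → 6400.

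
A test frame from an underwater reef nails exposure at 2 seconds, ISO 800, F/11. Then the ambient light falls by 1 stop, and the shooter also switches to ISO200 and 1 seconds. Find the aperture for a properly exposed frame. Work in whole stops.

Scene light: 1 stop darker.
ISO: 800 → 400 → 200 — 2 stops lower (darker).
Shutter speed: 2 → 1 — 1 stop shorter (darker).
Net so far: 4 stops darker. Aperture: f/11 → f/8 → f/5.6 → f/4 → f/2.8.

f/2.8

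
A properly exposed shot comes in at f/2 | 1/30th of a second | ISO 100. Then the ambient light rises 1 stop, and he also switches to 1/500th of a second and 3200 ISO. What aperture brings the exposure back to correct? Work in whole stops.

Scene light: 1 stop brighter.
Shutter speed: 1/30 → 1/60 → 1/125 → 1/250 → 1/500 — 4 stops faster (darker).
ISO: 100 → 200 → 400 → 800 → 1600 → 3200 — 5 stops higher (brighter).
Net so far: 2 stops brighter. Aperture: f/2 → f/2.8 → f/4.

f/4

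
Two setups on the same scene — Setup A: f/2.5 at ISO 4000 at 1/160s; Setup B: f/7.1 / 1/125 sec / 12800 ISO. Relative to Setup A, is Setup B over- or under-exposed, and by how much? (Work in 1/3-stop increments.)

Aperture: f/2.5 → f/2.8 → f/3.2 → f/3.5 → f/4 → f/4.5 → f/5 → f/5.6 → f/6.3 → f/7.1 — 3 stops smaller aperture (darker).
Shutter speed: 1/160 → 1/125 — 1/3 stop longer (brighter).
ISO: 4000 → 5000 → 6400 → 8000 → 10000 → 12800 — 1 2/3 stops higher (brighter).
Net: −3 +1/3 +1 2/3 = −1 stop.

1 stop darker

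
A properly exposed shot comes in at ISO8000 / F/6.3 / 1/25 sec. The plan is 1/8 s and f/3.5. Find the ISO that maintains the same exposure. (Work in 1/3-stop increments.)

Shutter speed: 1/25 → 1/20 → 1/15 → 1/13 → 1/10 → 1/8 — 1 2/3 stops longer (brighter).
Aperture: f/6.3 → f/5.6 → f/5 → f/4.5 → f/4 → f/3.5 — 1 2/3 stops opened up (brighter).
Net change so far: 3 1/3 stops brighter. Offset with the ISO: 8000 → 6400 → 5000 → 4000 → 3200 → 2500 → 2000 → 1600 → 1250 → 1000 → 800.

ISO 800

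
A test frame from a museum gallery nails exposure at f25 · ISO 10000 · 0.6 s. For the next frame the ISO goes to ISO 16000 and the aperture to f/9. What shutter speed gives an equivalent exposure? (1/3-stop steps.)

ISO: 10000 → 12800 → 16000 — 2/3 stop higher (brighter).
Aperture: f/25 → f/22 → f/20 → f/18 → f/16 → f/14 → f/13 → f/11 → f/10 → f/9 — 3 stops wider (brighter).
Net change so far: 3 2/3 stops brighter. Offset with the shutter speed: 0.6 → 0.5 → 0.4 → 0.3 → 1/4 → 1/5 → 1/6 → 1/8 → 1/10 → 1/13 → 1/15 → 1/20.

1/20s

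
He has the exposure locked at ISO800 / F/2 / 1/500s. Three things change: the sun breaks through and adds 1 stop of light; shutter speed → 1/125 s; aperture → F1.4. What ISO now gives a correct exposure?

ISO 50

Scene light: 1 stop brighter.
Shutter speed: 1/500 → 1/250 → 1/125 — 2 stops longer (brighter).
Aperture: f/2 → f/1.4 — 1 stop larger aperture (brighter).
Net so far: 4 stops brighter. ISO: 800 → 400 → 200 → 100 → 50.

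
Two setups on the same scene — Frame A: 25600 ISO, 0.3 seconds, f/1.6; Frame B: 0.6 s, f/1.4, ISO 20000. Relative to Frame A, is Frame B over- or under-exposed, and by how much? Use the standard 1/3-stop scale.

1 stop brighter

Aperture: f/1.6 → f/1.4 — 1/3 stop wider (brighter).
Shutter speed: 0.3 → 0.4 → 0.5 → 0.6 — 1 stop slower (brighter).
ISO: 25600 → 20000 — 1/3 stop lower (darker).
Net: +1/3 +1 −1/3 = +1 stop.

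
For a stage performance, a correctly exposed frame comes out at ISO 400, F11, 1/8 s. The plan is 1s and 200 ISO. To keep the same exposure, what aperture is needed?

Shutter speed: 1/8 → 1/4 → 1/2 → 1 — 3 stops longer (brighter).
ISO: 400 → 200 — 1 stop lower (darker).
Net change so far: 2 stops brighter. Offset with the aperture: f/11 → f/16 → f/22.

f/22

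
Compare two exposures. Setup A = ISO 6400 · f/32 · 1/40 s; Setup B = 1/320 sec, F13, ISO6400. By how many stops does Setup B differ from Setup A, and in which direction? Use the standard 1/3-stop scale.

1/3 stop darker

Aperture: f/32 → f/29 → f/25 → f/22 → f/20 → f/18 → f/16 → f/14 → f/13 — 2 2/3 stops larger aperture (brighter).
Shutter speed: 1/40 → 1/50 → 1/60 → 1/80 → 1/100 → 1/125 → 1/160 → 1/200 → 1/250 → 1/320 — 3 stops shorter (darker).
ISO: unchanged.
Net: +2 2/3 −3 = −1/3 stops.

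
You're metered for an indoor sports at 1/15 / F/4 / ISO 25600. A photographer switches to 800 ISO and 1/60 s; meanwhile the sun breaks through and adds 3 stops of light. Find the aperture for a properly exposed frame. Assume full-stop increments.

Scene light: 3 stops brighter.
ISO: 25600 → 12800 → 6400 → 3200 → 1600 → 800 — 5 stops lower (darker).
Shutter speed: 1/15 → 1/30 → 1/60 — 2 stops shorter (darker).
Net so far: 4 stops darker. Aperture: f/4 → f/2.8 → f/2 → f/1.4 → f/1.0.

f/1.0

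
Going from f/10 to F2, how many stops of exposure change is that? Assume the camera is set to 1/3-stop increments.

4 2/3 stops

f/10 → f/9 → f/8 → f/7.1 → f/6.3 → f/5.6 → f/5 → f/4.5 → f/4 → f/3.5 → f/3.2 → f/2.8 → f/2.5 → f/2.2 → f/2 — count the steps: 14 third-stops = 4 2/3 stops.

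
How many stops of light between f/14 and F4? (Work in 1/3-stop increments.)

3 2/3 stops

f/14 → f/13 → f/11 → f/10 → f/9 → f/8 → f/7.1 → f/6.3 → f/5.6 → f/5 → f/4.5 → f/4 — count the steps: 11 third-stops = 3 2/3 stops.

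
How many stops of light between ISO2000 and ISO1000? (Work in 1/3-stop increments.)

1 stop

2000 → 1600 → 1250 → 1000 — count the steps: 3 third-stops = 1 stop.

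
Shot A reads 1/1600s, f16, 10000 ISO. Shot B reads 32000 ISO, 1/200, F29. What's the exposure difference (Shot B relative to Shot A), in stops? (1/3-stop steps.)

3 stops brighter

Aperture: f/16 → f/18 → f/20 → f/22 → f/25 → f/29 — 1 2/3 stops narrower (darker).
Shutter speed: 1/1600 → 1/1250 → 1/1000 → 1/800 → 1/640 → 1/500 → 1/400 → 1/320 → 1/250 → 1/200 — 3 stops slower (brighter).
ISO: 10000 → 12800 → 16000 → 20000 → 25600 → 32000 — 1 2/3 stops higher (brighter).
Net: −1 2/3 +3 +1 2/3 = +3 stops.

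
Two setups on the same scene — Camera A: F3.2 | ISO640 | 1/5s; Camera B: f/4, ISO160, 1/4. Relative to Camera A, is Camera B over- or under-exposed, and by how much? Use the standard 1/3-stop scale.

Aperture: f/3.2 → f/3.5 → f/4 — 2/3 stop smaller aperture (darker).
Shutter speed: 1/5 → 1/4 — 1/3 stop longer (brighter).
ISO: 640 → 500 → 400 → 320 → 250 → 200 → 160 — 2 stops dropped (darker).
Net: −2/3 +1/3 −2 = −2 1/3 stops.

2 1/3 stops darker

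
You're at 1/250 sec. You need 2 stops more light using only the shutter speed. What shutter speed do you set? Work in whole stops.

1/60s

Shutter speed: 1/250 → 1/125 → 1/60 — 2 stops longer (brighter).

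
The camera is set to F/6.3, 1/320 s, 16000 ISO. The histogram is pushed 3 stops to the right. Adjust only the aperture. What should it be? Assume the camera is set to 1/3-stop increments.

Overexposed by 3 stops → need 3 stops darker.
Aperture: f/6.3 → f/7.1 → f/8 → f/9 → f/10 → f/11 → f/13 → f/14 → f/16 → f/18.

f/18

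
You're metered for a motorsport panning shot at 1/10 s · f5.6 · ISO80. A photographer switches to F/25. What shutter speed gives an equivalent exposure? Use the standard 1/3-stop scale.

Aperture: f/5.6 → f/6.3 → f/7.1 → f/8 → f/9 → f/10 → f/11 → f/13 → f/14 → f/16 → f/18 → f/20 → f/22 → f/25 — 4 1/3 stops narrower (darker).
Need 4 1/3 stops brighter from the shutter speed: 1/10 → 1/8 → 1/6 → 1/5 → 1/4 → 0.3 → 0.4 → 0.5 → 0.6 → 0.8 → 1 → 1.3 → 1.6 → 2.

2 s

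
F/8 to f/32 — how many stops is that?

f/8 → f/11 → f/16 → f/22 → f/32 — count the steps: 4 stops.

4 stops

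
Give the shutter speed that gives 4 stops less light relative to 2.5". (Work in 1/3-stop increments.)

Shutter speed: 2.5 → 2 → 1.6 → 1.3 → 1 → 0.8 → 0.6 → 0.5 → 0.4 → 0.3 → 1/4 → 1/5 → 1/6 — 4 stops shorter (darker).

1/6s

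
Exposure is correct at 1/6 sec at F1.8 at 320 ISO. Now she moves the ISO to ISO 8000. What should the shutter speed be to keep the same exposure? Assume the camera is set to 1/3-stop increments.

ISO: 320 → 400 → 500 → 640 → 800 → 1000 → 1250 → 1600 → 2000 → 2500 → 3200 → 4000 → 5000 → 6400 → 8000 — 4 2/3 stops higher (brighter).
Need 4 2/3 stops darker from the shutter speed: 1/6 → 1/8 → 1/10 → 1/13 → 1/15 → 1/20 → 1/25 → 1/30 → 1/40 → 1/50 → 1/60 → 1/80 → 1/100 → 1/125 → 1/160.

1/160s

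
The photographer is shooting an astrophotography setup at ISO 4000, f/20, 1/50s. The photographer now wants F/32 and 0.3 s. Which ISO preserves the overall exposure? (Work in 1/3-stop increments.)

Aperture: f/20 → f/22 → f/25 → f/29 → f/32 — 1 1/3 stops narrower (darker).
Shutter speed: 1/50 → 1/40 → 1/30 → 1/25 → 1/20 → 1/15 → 1/13 → 1/10 → 1/8 → 1/6 → 1/5 → 1/4 → 0.3 — 4 stops longer (brighter).
Net change so far: 2 2/3 stops brighter. Offset with the ISO: 4000 → 3200 → 2500 → 2000 → 1600 → 1250 → 1000 → 800 → 640.

ISO 640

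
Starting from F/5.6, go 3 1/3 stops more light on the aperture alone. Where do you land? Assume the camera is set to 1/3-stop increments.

f/1.8

Aperture: f/5.6 → f/5 → f/4.5 → f/4 → f/3.5 → f/3.2 → f/2.8 → f/2.5 → f/2.2 → f/2 → f/1.8 — 3 1/3 stops larger aperture (brighter).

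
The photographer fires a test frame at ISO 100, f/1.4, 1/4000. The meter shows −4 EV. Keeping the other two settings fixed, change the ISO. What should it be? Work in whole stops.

Underexposed by 4 stops → need 4 stops brighter.
ISO: 100 → 200 → 400 → 800 → 1600.

ISO 1600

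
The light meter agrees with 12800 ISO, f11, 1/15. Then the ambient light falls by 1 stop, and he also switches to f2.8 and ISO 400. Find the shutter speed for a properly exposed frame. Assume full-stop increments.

1/4s

Scene light: 1 stop darker.
Aperture: f/11 → f/8 → f/5.6 → f/4 → f/2.8 — 4 stops opened up (brighter).
ISO: 12800 → 6400 → 3200 → 1600 → 800 → 400 — 5 stops dropped (darker).
Net so far: 2 stops darker. Shutter speed: 1/15 → 1/8 → 1/4.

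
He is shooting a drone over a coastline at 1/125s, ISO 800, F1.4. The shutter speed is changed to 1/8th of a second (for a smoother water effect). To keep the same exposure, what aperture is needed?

f/5.6

Shutter speed: 1/125 → 1/60 → 1/30 → 1/15 → 1/8 — 4 stops slower (brighter).
Need 4 stops darker from the aperture: f/1.4 → f/2 → f/2.8 → f/4 → f/5.6.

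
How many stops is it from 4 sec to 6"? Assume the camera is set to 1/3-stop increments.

2/3 stop

4 → 5 → 6 — count the steps: 2 third-stops = 2/3 stop.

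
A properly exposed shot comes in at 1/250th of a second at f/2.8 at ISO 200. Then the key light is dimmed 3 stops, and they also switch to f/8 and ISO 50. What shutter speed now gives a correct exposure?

1 s

Scene light: 3 stops darker.
Aperture: f/2.8 → f/4 → f/5.6 → f/8 — 3 stops stopped down (darker).
ISO: 200 → 100 → 50 — 2 stops lower (darker).
Net so far: 8 stops darker. Shutter speed: 1/250 → 1/125 → 1/60 → 1/30 → 1/15 → 1/8 → 1/4 → 1/2 → 1.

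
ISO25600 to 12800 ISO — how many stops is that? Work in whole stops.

25600 → 12800 — count the steps: 1 stop.

1 stop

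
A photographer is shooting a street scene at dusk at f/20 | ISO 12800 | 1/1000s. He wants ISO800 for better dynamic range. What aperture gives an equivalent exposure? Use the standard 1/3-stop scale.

f/5

ISO: 12800 → 10000 → 8000 → 6400 → 5000 → 4000 → 3200 → 2500 → 2000 → 1600 → 1250 → 1000 → 800 — 4 stops dropped (darker).
Need 4 stops brighter from the aperture: f/20 → f/18 → f/16 → f/14 → f/13 → f/11 → f/10 → f/9 → f/8 → f/7.1 → f/6.3 → f/5.6 → f/5.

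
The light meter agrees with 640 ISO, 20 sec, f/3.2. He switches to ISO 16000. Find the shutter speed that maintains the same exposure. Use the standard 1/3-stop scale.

ISO: 640 → 800 → 1000 → 1250 → 1600 → 2000 → 2500 → 3200 → 4000 → 5000 → 6400 → 8000 → 10000 → 12800 → 16000 — 4 2/3 stops higher (brighter).
Need 4 2/3 stops darker from the shutter speed: 20 → 15 → 13 → 10 → 8 → 6 → 5 → 4 → 3.2 → 2.5 → 2 → 1.6 → 1.3 → 1 → 0.8.

0.8 s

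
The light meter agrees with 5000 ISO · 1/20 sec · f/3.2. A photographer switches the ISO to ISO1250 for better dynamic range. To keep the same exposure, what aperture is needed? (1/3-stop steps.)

f/1.6

ISO: 5000 → 4000 → 3200 → 2500 → 2000 → 1600 → 1250 — 2 stops lower (darker).
Need 2 stops brighter from the aperture: f/3.2 → f/2.8 → f/2.5 → f/2.2 → f/2 → f/1.8 → f/1.6.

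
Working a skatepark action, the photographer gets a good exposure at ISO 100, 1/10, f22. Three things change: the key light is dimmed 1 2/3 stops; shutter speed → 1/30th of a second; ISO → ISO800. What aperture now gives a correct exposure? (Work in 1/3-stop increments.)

Scene light: 1 2/3 stops darker.
Shutter speed: 1/10 → 1/13 → 1/15 → 1/20 → 1/25 → 1/30 — 1 2/3 stops faster (darker).
ISO: 100 → 125 → 160 → 200 → 250 → 320 → 400 → 500 → 640 → 800 — 3 stops raised (brighter).
Net so far: 1/3 stop darker. Aperture: f/22 → f/20.

f/20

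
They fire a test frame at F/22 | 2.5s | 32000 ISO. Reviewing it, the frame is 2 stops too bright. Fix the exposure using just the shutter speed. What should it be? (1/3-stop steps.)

0.6 s

Overexposed by 2 stops → need 2 stops darker.
Shutter speed: 2.5 → 2 → 1.6 → 1.3 → 1 → 0.8 → 0.6.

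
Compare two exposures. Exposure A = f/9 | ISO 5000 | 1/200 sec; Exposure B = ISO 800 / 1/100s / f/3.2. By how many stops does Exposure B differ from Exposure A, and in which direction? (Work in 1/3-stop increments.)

Aperture: f/9 → f/8 → f/7.1 → f/6.3 → f/5.6 → f/5 → f/4.5 → f/4 → f/3.5 → f/3.2 — 3 stops opened up (brighter).
Shutter speed: 1/200 → 1/160 → 1/125 → 1/100 — 1 stop slower (brighter).
ISO: 5000 → 4000 → 3200 → 2500 → 2000 → 1600 → 1250 → 1000 → 800 — 2 2/3 stops dropped (darker).
Net: +3 +1 −2 2/3 = +1 1/3 stops.

1 1/3 stops brighter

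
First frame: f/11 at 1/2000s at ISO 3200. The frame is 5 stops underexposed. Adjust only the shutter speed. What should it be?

Underexposed by 5 stops → need 5 stops brighter.
Shutter speed: 1/2000 → 1/1000 → 1/500 → 1/250 → 1/125 → 1/60.

1/60s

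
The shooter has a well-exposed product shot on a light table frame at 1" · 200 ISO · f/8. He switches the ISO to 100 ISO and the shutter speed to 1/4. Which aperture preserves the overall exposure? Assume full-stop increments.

ISO: 200 → 100 — 1 stop dropped (darker).
Shutter speed: 1 → 1/2 → 1/4 — 2 stops shorter (darker).
Net change so far: 3 stops darker. Offset with the aperture: f/8 → f/5.6 → f/4 → f/2.8.

f/2.8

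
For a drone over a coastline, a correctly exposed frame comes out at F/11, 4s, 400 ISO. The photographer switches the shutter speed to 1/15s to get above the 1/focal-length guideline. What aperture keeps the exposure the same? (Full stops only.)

Shutter speed: 4 → 2 → 1 → 1/2 → 1/4 → 1/8 → 1/15 — 6 stops shorter (darker).
Need 6 stops brighter from the aperture: f/11 → f/8 → f/5.6 → f/4 → f/2.8 → f/2 → f/1.4.

f/1.4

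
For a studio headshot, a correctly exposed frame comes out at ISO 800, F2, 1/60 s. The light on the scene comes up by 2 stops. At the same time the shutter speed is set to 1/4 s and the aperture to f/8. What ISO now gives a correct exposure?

ISO 200

Scene light: 2 stops brighter.
Shutter speed: 1/60 → 1/30 → 1/15 → 1/8 → 1/4 — 4 stops slower (brighter).
Aperture: f/2 → f/2.8 → f/4 → f/5.6 → f/8 — 4 stops stopped down (darker).
Net so far: 2 stops brighter. ISO: 800 → 400 → 200.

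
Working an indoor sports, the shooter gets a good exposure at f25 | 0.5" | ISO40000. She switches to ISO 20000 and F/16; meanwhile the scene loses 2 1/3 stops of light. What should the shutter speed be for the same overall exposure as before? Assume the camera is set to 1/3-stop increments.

Scene light: 2 1/3 stops darker.
ISO: 40000 → 32000 → 25600 → 20000 — 1 stop dropped (darker).
Aperture: f/25 → f/22 → f/20 → f/18 → f/16 — 1 1/3 stops opened up (brighter).
Net so far: 2 stops darker. Shutter speed: 0.5 → 0.6 → 0.8 → 1 → 1.3 → 1.6 → 2.

2 s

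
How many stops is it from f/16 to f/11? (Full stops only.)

1 stop

f/16 → f/11 — count the steps: 1 stop.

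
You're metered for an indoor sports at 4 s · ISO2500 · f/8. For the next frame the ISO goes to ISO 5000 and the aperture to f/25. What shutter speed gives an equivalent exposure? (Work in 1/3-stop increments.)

20 s

ISO: 2500 → 3200 → 4000 → 5000 — 1 stop higher (brighter).
Aperture: f/8 → f/9 → f/10 → f/11 → f/13 → f/14 → f/16 → f/18 → f/20 → f/22 → f/25 — 3 1/3 stops stopped down (darker).
Net change so far: 2 1/3 stops darker. Offset with the shutter speed: 4 → 5 → 6 → 8 → 10 → 13 → 15 → 20.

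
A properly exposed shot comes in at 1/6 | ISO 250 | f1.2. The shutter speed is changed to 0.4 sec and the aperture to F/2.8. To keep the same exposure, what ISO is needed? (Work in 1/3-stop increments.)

ISO 500

Shutter speed: 1/6 → 1/5 → 1/4 → 0.3 → 0.4 — 1 1/3 stops slower (brighter).
Aperture: f/1.2 → f/1.4 → f/1.6 → f/1.8 → f/2 → f/2.2 → f/2.5 → f/2.8 — 2 1/3 stops narrower (darker).
Net change so far: 1 stop darker. Offset with the ISO: 250 → 320 → 400 → 500.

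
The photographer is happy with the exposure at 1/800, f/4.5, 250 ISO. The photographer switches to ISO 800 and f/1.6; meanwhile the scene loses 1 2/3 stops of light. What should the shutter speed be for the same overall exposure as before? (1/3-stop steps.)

1/6400s

Scene light: 1 2/3 stops darker.
ISO: 250 → 320 → 400 → 500 → 640 → 800 — 1 2/3 stops higher (brighter).
Aperture: f/4.5 → f/4 → f/3.5 → f/3.2 → f/2.8 → f/2.5 → f/2.2 → f/2 → f/1.8 → f/1.6 — 3 stops opened up (brighter).
Net so far: 3 stops brighter. Shutter speed: 1/800 → 1/1000 → 1/1250 → 1/1600 → 1/2000 → 1/2500 → 1/3200 → 1/4000 → 1/5000 → 1/6400.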